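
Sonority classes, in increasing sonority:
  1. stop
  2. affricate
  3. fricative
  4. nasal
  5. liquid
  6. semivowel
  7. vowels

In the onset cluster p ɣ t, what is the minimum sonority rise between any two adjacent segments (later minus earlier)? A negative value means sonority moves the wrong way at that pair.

/p/ is a stop (sonority 1).
/ɣ/ is a fricative (sonority 3).
/t/ is a stop (sonority 1).
/p/→/ɣ/: change +2.
/ɣ/→/t/: change -2.
Minimum = -2.

-2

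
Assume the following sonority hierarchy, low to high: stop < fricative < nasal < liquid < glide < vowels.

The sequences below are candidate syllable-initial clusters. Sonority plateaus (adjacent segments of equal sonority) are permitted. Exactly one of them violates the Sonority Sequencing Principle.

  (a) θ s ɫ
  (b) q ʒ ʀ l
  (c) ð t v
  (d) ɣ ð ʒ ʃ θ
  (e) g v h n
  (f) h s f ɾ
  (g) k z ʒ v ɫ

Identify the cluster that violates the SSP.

(a) sonority 2-2-4: well-formed.
(b) sonority 1-2-4-4: well-formed.
(c) sonority 2-1-2: ill-formed.
(d) sonority 2-2-2-2-2: well-formed.
(e) sonority 1-2-2-3: well-formed.
(f) sonority 2-2-2-4: well-formed.
(g) sonority 1-2-2-2-4: well-formed.

c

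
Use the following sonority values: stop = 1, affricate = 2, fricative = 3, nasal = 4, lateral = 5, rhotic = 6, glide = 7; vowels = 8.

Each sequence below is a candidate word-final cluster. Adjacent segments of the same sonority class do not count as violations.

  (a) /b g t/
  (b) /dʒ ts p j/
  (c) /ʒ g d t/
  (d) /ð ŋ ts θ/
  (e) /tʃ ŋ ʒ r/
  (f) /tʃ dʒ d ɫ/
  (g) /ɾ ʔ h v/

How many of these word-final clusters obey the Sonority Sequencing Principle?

(a) /b g t/: profile 1-1-1 — obeys.
(b) /dʒ ts p j/: profile 2-2-1-7 — violates.
(c) /ʒ g d t/: profile 3-1-1-1 — obeys.
(d) /ð ŋ ts θ/: profile 3-4-2-3 — violates.
(e) /tʃ ŋ ʒ r/: profile 2-4-3-6 — violates.
(f) /tʃ dʒ d ɫ/: profile 2-2-1-5 — violates.
(g) /ɾ ʔ h v/: profile 6-1-3-3 — violates.

2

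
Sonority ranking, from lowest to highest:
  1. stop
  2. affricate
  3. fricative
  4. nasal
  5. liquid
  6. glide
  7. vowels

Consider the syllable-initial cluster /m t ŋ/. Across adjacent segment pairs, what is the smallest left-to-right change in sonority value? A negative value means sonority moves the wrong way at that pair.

/m/: nasal = 4.
/t/: stop = 1.
/ŋ/: nasal = 4.
/m/→/t/: change -3.
/t/→/ŋ/: change +3.
Minimum = -3.

-3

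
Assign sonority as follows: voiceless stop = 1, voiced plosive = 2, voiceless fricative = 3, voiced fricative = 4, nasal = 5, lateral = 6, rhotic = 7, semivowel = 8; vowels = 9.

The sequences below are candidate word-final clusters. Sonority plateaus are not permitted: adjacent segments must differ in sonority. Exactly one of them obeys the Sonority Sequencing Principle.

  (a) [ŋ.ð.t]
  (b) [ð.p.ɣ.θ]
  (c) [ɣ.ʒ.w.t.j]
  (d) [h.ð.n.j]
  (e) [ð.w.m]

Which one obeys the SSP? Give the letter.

a

(a) sonority 5-4-1: well-formed.
(b) sonority 4-1-4-3: ill-formed.
(c) sonority 4-4-8-1-8: ill-formed.
(d) sonority 3-4-5-8: ill-formed.
(e) sonority 4-8-5: ill-formed.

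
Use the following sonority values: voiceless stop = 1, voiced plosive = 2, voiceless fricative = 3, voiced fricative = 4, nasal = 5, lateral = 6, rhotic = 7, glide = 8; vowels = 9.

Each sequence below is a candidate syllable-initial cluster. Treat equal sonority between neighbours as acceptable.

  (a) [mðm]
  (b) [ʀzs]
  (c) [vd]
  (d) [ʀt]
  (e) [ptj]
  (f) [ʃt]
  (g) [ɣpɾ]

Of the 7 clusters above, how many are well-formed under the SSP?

(a) 5-4-5 → violates
(b) 7-4-3 → violates
(c) 4-2 → violates
(d) 7-1 → violates
(e) 1-1-8 → obeys
(f) 3-1 → violates
(g) 4-1-7 → violates

1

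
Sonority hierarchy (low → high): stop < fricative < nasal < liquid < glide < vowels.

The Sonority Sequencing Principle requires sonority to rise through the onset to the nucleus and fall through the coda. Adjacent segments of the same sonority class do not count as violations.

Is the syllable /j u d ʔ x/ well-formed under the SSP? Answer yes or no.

Onset: /j/ is a glide (sonority 5); then the nucleus /u/ (sonority 6).
Onset profile 5-6 — rises to the nucleus.
Coda: /d/ is a stop (sonority 1), /ʔ/ is a stop (sonority 1), /x/ is a fricative (sonority 2).
Coda profile 6-1-1-2 — does not fall throughout.

no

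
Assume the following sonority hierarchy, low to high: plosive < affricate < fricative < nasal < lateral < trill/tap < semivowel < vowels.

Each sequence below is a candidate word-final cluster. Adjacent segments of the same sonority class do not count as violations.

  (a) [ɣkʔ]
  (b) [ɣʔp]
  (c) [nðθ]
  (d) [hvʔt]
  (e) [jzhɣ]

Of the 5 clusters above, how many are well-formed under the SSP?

(a) [ɣkʔ]: profile 3-1-1 — obeys.
(b) [ɣʔp]: profile 3-1-1 — obeys.
(c) [nðθ]: profile 4-3-3 — obeys.
(d) [hvʔt]: profile 3-3-1-1 — obeys.
(e) [jzhɣ]: profile 7-3-3-3 — obeys.

5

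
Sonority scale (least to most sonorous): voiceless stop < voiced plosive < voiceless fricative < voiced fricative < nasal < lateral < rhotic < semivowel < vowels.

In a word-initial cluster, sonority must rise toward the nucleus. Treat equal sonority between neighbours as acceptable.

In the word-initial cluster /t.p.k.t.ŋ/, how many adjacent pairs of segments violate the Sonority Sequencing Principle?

/t/ — voiceless stop, sonority 1.
/p/ — voiceless stop, sonority 1.
/k/ — voiceless stop, sonority 1.
/t/ — voiceless stop, sonority 1.
/ŋ/ — nasal, sonority 5.
/t/→/p/: 1→1 (plateau, allowed) — ok.
/p/→/k/: 1→1 (plateau, allowed) — ok.
/k/→/t/: 1→1 (plateau, allowed) — ok.
/t/→/ŋ/: 1→5 (rises) — ok.

0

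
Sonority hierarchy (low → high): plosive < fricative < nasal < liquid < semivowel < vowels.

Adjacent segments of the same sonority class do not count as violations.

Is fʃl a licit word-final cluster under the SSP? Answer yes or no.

no

/f/ is a fricative (sonority 2).
/ʃ/ is a fricative (sonority 2).
/l/ is a liquid (sonority 4).
The profile is 2-2-4. Between /ʃ/ (2) and /l/ (4) sonority does not fall, so the cluster violates the SSP.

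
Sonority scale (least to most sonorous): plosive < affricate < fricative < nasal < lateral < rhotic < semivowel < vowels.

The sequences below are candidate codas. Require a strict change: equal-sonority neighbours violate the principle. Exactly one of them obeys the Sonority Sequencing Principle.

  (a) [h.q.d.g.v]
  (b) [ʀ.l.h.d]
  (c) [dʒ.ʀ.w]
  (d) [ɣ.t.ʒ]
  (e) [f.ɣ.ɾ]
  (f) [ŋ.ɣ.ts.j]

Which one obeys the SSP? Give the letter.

(a) [h.q.d.g.v]: profile 3-1-1-1-3 — violates.
(b) [ʀ.l.h.d]: profile 6-5-3-1 — obeys.
(c) [dʒ.ʀ.w]: profile 2-6-7 — violates.
(d) [ɣ.t.ʒ]: profile 3-1-3 — violates.
(e) [f.ɣ.ɾ]: profile 3-3-6 — violates.
(f) [ŋ.ɣ.ts.j]: profile 4-3-2-7 — violates.

b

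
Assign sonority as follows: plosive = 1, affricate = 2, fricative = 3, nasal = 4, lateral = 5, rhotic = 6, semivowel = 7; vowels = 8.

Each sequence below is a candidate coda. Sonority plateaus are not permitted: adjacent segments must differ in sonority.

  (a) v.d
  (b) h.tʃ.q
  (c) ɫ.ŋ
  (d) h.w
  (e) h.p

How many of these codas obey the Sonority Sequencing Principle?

(a) sonority 3-1: well-formed.
(b) sonority 3-2-1: well-formed.
(c) sonority 5-4: well-formed.
(d) sonority 3-7: ill-formed.
(e) sonority 3-1: well-formed.

4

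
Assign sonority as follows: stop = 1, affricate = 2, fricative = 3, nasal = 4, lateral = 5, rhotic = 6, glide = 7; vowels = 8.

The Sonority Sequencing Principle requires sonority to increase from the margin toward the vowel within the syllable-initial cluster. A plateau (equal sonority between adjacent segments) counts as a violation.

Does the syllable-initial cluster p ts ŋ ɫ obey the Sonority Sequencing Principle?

yes

/p/ — stop, sonority 1.
/ts/ — affricate, sonority 2.
/ŋ/ — nasal, sonority 4.
/ɫ/ — lateral, sonority 5.
The profile 1-2-4-5 strictly rises, so the syllable-initial cluster satisfies the SSP.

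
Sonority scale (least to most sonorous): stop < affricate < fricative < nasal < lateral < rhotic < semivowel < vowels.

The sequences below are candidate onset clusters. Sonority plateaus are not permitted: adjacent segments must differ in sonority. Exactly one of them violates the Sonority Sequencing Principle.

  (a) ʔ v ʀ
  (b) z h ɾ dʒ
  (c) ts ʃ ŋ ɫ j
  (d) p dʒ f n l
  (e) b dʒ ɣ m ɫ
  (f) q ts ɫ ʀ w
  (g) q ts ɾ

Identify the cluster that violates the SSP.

(a) 1-3-6 → obeys
(b) 3-3-6-2 → violates
(c) 2-3-4-5-7 → obeys
(d) 1-2-3-4-5 → obeys
(e) 1-2-3-4-5 → obeys
(f) 1-2-5-6-7 → obeys
(g) 1-2-6 → obeys

b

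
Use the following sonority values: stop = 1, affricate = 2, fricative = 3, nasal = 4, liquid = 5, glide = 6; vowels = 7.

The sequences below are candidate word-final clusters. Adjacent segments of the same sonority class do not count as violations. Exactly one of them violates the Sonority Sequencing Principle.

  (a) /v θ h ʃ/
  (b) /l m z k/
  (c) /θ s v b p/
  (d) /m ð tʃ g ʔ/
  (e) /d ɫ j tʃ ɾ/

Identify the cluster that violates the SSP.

(a) 3-3-3-3 → obeys
(b) 5-4-3-1 → obeys
(c) 3-3-3-1-1 → obeys
(d) 4-3-2-1-1 → obeys
(e) 1-5-6-2-5 → violates

e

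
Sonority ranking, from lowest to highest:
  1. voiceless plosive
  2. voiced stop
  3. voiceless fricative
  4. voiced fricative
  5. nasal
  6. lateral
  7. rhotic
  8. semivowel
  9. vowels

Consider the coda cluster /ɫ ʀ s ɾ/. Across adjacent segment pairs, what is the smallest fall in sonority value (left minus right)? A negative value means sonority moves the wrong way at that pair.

/ɫ/ is a lateral (sonority 6).
/ʀ/ is a rhotic (sonority 7).
/s/ is a voiceless fricative (sonority 3).
/ɾ/ is a rhotic (sonority 7).
/ɫ/→/ʀ/: change -1.
/ʀ/→/s/: change +4.
/s/→/ɾ/: change -4.
Minimum = -4.

-4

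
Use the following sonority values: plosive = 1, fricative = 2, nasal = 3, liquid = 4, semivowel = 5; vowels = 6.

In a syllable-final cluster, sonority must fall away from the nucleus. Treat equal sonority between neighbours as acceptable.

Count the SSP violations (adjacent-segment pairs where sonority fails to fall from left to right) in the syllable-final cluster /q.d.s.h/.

/q/ is a plosive (sonority 1).
/d/ is a plosive (sonority 1).
/s/ is a fricative (sonority 2).
/h/ is a fricative (sonority 2).
/q/→/d/: 1→1 (plateau, allowed) — ok.
/d/→/s/: 1→2 (does not fall) — violation.
/s/→/h/: 2→2 (plateau, allowed) — ok.

1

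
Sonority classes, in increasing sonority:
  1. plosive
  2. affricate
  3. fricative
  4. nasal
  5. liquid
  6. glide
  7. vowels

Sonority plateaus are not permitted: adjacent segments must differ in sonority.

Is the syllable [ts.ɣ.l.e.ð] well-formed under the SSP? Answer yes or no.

Onset: /ts/ is an affricate (sonority 2), /ɣ/ is a fricative (sonority 3), /l/ is a liquid (sonority 5); then the nucleus /e/ (sonority 7).
Onset profile 2-3-5-7 — rises to the nucleus.
Coda: /ð/ is a fricative (sonority 3).
Coda profile 7-3 — falls from the nucleus.

yes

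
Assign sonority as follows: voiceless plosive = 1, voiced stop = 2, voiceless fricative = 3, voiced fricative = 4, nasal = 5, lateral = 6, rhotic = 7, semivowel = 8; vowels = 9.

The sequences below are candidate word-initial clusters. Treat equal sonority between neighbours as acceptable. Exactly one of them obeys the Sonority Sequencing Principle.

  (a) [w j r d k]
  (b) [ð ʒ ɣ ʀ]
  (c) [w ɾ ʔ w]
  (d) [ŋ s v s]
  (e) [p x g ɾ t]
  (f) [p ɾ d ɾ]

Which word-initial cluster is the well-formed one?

(a) 8-8-7-2-1 → violates
(b) 4-4-4-7 → obeys
(c) 8-7-1-8 → violates
(d) 5-3-4-3 → violates
(e) 1-3-2-7-1 → violates
(f) 1-7-2-7 → violates

b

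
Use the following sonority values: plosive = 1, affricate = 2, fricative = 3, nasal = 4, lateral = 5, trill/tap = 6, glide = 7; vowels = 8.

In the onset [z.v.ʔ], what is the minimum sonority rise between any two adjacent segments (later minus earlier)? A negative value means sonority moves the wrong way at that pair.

/z/ is a fricative (sonority 3).
/v/ is a fricative (sonority 3).
/ʔ/ is a plosive (sonority 1).
/z/→/v/: change +0.
/v/→/ʔ/: change -2.
Minimum = -2.

-2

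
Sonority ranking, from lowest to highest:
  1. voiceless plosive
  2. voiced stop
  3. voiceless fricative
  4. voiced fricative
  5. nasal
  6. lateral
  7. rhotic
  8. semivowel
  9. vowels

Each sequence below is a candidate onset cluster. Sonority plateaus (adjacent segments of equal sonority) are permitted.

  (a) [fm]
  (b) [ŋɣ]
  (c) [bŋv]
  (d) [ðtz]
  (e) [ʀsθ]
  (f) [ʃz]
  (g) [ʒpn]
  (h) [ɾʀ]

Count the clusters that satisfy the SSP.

3

(a) sonority 3-5: well-formed.
(b) sonority 5-4: ill-formed.
(c) sonority 2-5-4: ill-formed.
(d) sonority 4-1-4: ill-formed.
(e) sonority 7-3-3: ill-formed.
(f) sonority 3-4: well-formed.
(g) sonority 4-1-5: ill-formed.
(h) sonority 7-7: well-formed.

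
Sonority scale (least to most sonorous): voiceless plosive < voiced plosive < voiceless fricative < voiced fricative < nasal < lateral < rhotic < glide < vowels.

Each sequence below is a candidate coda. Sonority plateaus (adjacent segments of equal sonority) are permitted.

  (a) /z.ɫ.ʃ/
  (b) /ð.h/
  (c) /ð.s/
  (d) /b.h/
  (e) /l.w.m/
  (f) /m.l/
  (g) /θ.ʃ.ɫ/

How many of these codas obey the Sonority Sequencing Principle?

(a) /z.ɫ.ʃ/: profile 4-6-3 — violates.
(b) /ð.h/: profile 4-3 — obeys.
(c) /ð.s/: profile 4-3 — obeys.
(d) /b.h/: profile 2-3 — violates.
(e) /l.w.m/: profile 6-8-5 — violates.
(f) /m.l/: profile 5-6 — violates.
(g) /θ.ʃ.ɫ/: profile 3-3-6 — violates.

2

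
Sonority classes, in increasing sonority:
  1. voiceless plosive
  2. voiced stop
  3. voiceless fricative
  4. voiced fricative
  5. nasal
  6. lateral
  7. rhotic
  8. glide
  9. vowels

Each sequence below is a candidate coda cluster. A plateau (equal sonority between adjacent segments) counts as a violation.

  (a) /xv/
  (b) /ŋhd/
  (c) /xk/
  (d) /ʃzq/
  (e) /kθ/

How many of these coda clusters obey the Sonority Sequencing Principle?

(a) 3-4 → violates
(b) 5-3-2 → obeys
(c) 3-1 → obeys
(d) 3-4-1 → violates
(e) 1-3 → violates

2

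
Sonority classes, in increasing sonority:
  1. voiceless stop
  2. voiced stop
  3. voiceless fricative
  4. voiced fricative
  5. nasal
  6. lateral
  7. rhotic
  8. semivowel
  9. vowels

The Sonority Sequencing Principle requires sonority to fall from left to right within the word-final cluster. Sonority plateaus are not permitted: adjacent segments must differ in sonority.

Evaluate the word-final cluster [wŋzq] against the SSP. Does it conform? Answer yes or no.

/w/ is a semivowel (sonority 8).
/ŋ/ is a nasal (sonority 5).
/z/ is a voiced fricative (sonority 4).
/q/ is a voiceless stop (sonority 1).
The profile 8-5-4-1 strictly falls, so the word-final cluster satisfies the SSP.

yes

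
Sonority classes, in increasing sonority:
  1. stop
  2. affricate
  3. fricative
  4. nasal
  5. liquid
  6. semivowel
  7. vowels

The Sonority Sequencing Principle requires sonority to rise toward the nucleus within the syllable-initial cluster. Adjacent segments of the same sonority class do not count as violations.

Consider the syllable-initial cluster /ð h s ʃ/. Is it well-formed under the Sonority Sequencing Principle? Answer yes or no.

/ð/ — fricative, sonority 3.
/h/ — fricative, sonority 3.
/s/ — fricative, sonority 3.
/ʃ/ — fricative, sonority 3.
The profile 3-3-3-3 is non-decreasing (plateaus allowed), so the syllable-initial cluster satisfies the SSP.

yes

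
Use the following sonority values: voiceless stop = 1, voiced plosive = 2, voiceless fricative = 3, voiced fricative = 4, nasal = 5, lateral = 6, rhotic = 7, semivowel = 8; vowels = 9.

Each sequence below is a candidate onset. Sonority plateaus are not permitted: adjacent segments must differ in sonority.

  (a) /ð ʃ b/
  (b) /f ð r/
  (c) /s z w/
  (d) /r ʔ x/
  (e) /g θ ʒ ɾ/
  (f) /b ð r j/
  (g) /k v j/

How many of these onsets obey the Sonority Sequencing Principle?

5

(a) /ð ʃ b/: profile 4-3-2 — violates.
(b) /f ð r/: profile 3-4-7 — obeys.
(c) /s z w/: profile 3-4-8 — obeys.
(d) /r ʔ x/: profile 7-1-3 — violates.
(e) /g θ ʒ ɾ/: profile 2-3-4-7 — obeys.
(f) /b ð r j/: profile 2-4-7-8 — obeys.
(g) /k v j/: profile 1-4-8 — obeys.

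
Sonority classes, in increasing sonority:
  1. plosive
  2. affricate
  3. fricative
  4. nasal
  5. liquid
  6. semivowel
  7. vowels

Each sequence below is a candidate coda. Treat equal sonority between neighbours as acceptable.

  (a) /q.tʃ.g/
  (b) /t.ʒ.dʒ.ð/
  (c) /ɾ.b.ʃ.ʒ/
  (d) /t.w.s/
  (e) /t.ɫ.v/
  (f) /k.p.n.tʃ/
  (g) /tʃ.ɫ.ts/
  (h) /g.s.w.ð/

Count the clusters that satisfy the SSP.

(a) sonority 1-2-1: ill-formed.
(b) sonority 1-3-2-3: ill-formed.
(c) sonority 5-1-3-3: ill-formed.
(d) sonority 1-6-3: ill-formed.
(e) sonority 1-5-3: ill-formed.
(f) sonority 1-1-4-2: ill-formed.
(g) sonority 2-5-2: ill-formed.
(h) sonority 1-3-6-3: ill-formed.

0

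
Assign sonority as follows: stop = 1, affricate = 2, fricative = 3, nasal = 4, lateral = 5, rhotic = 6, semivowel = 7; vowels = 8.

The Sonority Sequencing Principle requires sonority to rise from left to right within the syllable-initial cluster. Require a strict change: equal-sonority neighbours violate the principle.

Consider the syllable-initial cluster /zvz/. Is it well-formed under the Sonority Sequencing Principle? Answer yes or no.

/z/ is a fricative (sonority 3).
/v/ is a fricative (sonority 3).
/z/ is a fricative (sonority 3).
The profile is 3-3-3. Between /z/ (3) and /v/ (3) sonority does not rise, so the cluster violates the SSP.

no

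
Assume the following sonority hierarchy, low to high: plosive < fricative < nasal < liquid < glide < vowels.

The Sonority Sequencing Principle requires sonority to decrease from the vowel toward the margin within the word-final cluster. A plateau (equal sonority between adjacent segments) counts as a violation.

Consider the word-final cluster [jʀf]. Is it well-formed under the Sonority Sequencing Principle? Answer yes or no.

/j/ — glide, sonority 5.
/ʀ/ — liquid, sonority 4.
/f/ — fricative, sonority 2.
The profile 5-4-2 strictly falls, so the word-final cluster satisfies the SSP.

yes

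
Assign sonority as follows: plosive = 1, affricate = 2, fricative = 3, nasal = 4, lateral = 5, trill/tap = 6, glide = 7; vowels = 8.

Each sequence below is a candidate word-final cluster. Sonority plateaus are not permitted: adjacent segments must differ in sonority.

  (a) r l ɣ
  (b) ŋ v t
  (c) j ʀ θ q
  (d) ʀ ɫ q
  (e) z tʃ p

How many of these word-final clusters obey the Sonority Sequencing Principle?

5

(a) r l ɣ: profile 6-5-3 — obeys.
(b) ŋ v t: profile 4-3-1 — obeys.
(c) j ʀ θ q: profile 7-6-3-1 — obeys.
(d) ʀ ɫ q: profile 6-5-1 — obeys.
(e) z tʃ p: profile 3-2-1 — obeys.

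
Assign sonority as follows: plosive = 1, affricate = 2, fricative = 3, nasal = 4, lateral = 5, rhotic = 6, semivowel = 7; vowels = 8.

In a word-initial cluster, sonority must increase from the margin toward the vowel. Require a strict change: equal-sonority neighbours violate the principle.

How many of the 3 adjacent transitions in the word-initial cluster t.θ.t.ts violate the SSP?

1

/t/: plosive = 1.
/θ/: fricative = 3.
/t/: plosive = 1.
/ts/: affricate = 2.
/t/→/θ/: 1→3 (rises) — ok.
/θ/→/t/: 3→1 (does not rise) — violation.
/t/→/ts/: 1→2 (rises) — ok.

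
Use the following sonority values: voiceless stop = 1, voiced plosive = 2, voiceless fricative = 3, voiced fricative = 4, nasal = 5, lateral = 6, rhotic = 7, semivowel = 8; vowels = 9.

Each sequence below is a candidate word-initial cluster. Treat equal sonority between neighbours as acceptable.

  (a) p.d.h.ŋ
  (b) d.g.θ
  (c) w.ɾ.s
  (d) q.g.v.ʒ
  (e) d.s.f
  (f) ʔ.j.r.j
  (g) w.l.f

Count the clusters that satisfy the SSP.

(a) sonority 1-2-3-5: well-formed.
(b) sonority 2-2-3: well-formed.
(c) sonority 8-7-3: ill-formed.
(d) sonority 1-2-4-4: well-formed.
(e) sonority 2-3-3: well-formed.
(f) sonority 1-8-7-8: ill-formed.
(g) sonority 8-6-3: ill-formed.

4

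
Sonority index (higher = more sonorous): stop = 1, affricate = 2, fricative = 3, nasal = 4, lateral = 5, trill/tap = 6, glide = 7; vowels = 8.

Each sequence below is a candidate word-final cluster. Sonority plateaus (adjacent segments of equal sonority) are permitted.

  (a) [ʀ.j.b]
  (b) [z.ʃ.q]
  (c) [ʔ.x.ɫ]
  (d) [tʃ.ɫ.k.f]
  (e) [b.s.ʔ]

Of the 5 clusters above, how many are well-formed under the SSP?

1

(a) 6-7-1 → violates
(b) 3-3-1 → obeys
(c) 1-3-5 → violates
(d) 2-5-1-3 → violates
(e) 1-3-1 → violates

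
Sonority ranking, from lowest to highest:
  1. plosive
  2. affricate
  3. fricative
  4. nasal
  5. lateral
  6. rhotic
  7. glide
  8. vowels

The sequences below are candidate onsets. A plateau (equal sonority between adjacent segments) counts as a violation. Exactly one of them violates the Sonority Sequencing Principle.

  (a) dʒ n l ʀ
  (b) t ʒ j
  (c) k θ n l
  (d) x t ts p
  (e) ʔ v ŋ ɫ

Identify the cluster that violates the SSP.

(a) 2-4-5-6 → obeys
(b) 1-3-7 → obeys
(c) 1-3-4-5 → obeys
(d) 3-1-2-1 → violates
(e) 1-3-4-5 → obeys

d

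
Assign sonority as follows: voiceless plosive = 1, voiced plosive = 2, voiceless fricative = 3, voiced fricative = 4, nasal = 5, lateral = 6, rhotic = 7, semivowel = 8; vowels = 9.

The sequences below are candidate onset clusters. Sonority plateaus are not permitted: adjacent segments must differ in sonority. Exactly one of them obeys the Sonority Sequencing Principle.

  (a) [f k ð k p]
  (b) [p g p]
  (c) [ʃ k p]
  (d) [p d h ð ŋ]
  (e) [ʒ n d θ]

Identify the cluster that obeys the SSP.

(a) sonority 3-1-4-1-1: ill-formed.
(b) sonority 1-2-1: ill-formed.
(c) sonority 3-1-1: ill-formed.
(d) sonority 1-2-3-4-5: well-formed.
(e) sonority 4-5-2-3: ill-formed.

d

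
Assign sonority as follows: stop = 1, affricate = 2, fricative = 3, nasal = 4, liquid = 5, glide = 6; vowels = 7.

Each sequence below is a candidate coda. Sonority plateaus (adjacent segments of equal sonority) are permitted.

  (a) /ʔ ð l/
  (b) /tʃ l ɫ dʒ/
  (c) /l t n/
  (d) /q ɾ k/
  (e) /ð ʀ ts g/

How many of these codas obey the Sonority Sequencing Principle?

0

(a) /ʔ ð l/: profile 1-3-5 — violates.
(b) /tʃ l ɫ dʒ/: profile 2-5-5-2 — violates.
(c) /l t n/: profile 5-1-4 — violates.
(d) /q ɾ k/: profile 1-5-1 — violates.
(e) /ð ʀ ts g/: profile 3-5-2-1 — violates.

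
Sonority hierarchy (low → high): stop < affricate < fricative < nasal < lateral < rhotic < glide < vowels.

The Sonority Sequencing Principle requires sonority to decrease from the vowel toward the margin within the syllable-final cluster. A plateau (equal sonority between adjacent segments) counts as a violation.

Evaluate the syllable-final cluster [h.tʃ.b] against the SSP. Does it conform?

yes

/h/ — fricative, sonority 3.
/tʃ/ — affricate, sonority 2.
/b/ — stop, sonority 1.
The profile 3-2-1 strictly falls, so the syllable-final cluster satisfies the SSP.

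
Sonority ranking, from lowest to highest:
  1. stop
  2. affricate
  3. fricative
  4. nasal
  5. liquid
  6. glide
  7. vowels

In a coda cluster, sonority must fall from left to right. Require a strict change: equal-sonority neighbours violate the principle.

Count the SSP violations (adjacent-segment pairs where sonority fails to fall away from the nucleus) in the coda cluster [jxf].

/j/ — glide, sonority 6.
/x/ — fricative, sonority 3.
/f/ — fricative, sonority 3.
/j/→/x/: 6→3 (falls) — ok.
/x/→/f/: 3→3 (plateau) — violation.

1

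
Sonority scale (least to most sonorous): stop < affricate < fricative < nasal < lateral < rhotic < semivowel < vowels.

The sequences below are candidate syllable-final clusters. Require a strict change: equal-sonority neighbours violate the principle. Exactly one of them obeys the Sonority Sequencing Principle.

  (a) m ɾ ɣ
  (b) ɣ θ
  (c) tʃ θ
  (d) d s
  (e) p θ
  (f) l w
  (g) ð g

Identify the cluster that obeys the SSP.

(a) m ɾ ɣ: profile 4-6-3 — violates.
(b) ɣ θ: profile 3-3 — violates.
(c) tʃ θ: profile 2-3 — violates.
(d) d s: profile 1-3 — violates.
(e) p θ: profile 1-3 — violates.
(f) l w: profile 5-7 — violates.
(g) ð g: profile 3-1 — obeys.

g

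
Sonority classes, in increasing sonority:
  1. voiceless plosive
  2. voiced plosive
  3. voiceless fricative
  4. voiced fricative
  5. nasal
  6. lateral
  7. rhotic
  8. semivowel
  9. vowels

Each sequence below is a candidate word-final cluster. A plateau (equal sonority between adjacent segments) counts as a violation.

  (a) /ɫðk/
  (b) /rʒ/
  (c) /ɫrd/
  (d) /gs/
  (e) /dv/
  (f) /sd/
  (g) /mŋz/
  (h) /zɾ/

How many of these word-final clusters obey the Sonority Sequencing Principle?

3

(a) 6-4-1 → obeys
(b) 7-4 → obeys
(c) 6-7-2 → violates
(d) 2-3 → violates
(e) 2-4 → violates
(f) 3-2 → obeys
(g) 5-5-4 → violates
(h) 4-7 → violates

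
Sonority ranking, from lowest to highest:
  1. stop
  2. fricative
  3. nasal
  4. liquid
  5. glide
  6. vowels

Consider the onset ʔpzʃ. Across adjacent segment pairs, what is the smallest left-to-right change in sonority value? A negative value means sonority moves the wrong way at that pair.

/ʔ/ — stop, sonority 1.
/p/ — stop, sonority 1.
/z/ — fricative, sonority 2.
/ʃ/ — fricative, sonority 2.
/ʔ/→/p/: change +0.
/p/→/z/: change +1.
/z/→/ʃ/: change +0.
Minimum = 0.

0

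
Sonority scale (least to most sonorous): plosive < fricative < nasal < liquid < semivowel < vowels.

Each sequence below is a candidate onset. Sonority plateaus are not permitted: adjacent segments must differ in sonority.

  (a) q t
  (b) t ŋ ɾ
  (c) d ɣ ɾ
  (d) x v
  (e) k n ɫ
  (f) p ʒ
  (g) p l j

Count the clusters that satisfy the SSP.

(a) 1-1 → violates
(b) 1-3-4 → obeys
(c) 1-2-4 → obeys
(d) 2-2 → violates
(e) 1-3-4 → obeys
(f) 1-2 → obeys
(g) 1-4-5 → obeys

5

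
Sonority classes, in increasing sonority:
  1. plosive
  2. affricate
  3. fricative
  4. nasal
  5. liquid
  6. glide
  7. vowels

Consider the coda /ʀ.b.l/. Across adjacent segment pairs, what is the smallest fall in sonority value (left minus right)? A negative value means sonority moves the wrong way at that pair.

/ʀ/ is a liquid (sonority 5).
/b/ is a plosive (sonority 1).
/l/ is a liquid (sonority 5).
/ʀ/→/b/: change +4.
/b/→/l/: change -4.
Minimum = -4.

-4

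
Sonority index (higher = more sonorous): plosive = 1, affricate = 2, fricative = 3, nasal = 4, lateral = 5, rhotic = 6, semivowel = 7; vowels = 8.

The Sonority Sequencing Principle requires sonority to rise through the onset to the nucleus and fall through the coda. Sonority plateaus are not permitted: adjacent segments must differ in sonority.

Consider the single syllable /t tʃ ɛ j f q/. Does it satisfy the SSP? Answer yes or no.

yes

Onset: /t/ is a plosive (sonority 1), /tʃ/ is an affricate (sonority 2); then the nucleus /ɛ/ (sonority 8).
Onset profile 1-2-8 — rises to the nucleus.
Coda: /j/ is a semivowel (sonority 7), /f/ is a fricative (sonority 3), /q/ is a plosive (sonority 1).
Coda profile 8-7-3-1 — falls from the nucleus.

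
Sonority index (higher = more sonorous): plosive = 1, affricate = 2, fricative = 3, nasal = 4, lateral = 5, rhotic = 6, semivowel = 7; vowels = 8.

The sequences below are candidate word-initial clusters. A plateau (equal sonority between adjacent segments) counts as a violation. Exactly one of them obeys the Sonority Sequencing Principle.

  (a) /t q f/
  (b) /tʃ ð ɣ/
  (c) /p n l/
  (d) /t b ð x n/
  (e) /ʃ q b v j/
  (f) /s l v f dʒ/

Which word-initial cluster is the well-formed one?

c

(a) sonority 1-1-3: ill-formed.
(b) sonority 2-3-3: ill-formed.
(c) sonority 1-4-5: well-formed.
(d) sonority 1-1-3-3-4: ill-formed.
(e) sonority 3-1-1-3-7: ill-formed.
(f) sonority 3-5-3-3-2: ill-formed.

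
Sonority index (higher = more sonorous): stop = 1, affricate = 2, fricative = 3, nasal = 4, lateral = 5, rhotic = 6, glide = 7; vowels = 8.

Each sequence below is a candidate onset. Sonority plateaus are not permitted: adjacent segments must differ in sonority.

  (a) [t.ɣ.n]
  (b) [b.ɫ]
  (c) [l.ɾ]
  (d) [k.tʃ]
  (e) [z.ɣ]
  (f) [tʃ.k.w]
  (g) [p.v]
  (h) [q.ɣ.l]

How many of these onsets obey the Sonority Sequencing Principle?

(a) 1-3-4 → obeys
(b) 1-5 → obeys
(c) 5-6 → obeys
(d) 1-2 → obeys
(e) 3-3 → violates
(f) 2-1-7 → violates
(g) 1-3 → obeys
(h) 1-3-5 → obeys

6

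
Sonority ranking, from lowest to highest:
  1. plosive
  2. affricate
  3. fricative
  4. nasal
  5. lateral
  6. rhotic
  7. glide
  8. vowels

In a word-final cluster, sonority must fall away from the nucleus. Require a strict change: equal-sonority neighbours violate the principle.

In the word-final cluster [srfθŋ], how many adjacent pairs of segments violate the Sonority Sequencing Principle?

3

/s/ — fricative, sonority 3.
/r/ — rhotic, sonority 6.
/f/ — fricative, sonority 3.
/θ/ — fricative, sonority 3.
/ŋ/ — nasal, sonority 4.
/s/→/r/: 3→6 (does not fall) — violation.
/r/→/f/: 6→3 (falls) — ok.
/f/→/θ/: 3→3 (plateau) — violation.
/θ/→/ŋ/: 3→4 (does not fall) — violation.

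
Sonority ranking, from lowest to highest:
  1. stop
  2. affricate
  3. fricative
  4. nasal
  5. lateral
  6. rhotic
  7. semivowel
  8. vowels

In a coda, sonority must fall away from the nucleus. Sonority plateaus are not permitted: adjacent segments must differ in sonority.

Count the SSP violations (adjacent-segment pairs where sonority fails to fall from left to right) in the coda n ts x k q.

/n/: nasal = 4.
/ts/: affricate = 2.
/x/: fricative = 3.
/k/: stop = 1.
/q/: stop = 1.
/n/→/ts/: 4→2 (falls) — ok.
/ts/→/x/: 2→3 (does not fall) — violation.
/x/→/k/: 3→1 (falls) — ok.
/k/→/q/: 1→1 (plateau) — violation.

2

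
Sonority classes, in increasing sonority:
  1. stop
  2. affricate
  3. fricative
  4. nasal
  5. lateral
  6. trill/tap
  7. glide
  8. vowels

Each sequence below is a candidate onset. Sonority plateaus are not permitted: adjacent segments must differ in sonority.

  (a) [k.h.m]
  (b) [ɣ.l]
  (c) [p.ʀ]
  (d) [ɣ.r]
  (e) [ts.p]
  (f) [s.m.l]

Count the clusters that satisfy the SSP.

5

(a) [k.h.m]: profile 1-3-4 — obeys.
(b) [ɣ.l]: profile 3-5 — obeys.
(c) [p.ʀ]: profile 1-6 — obeys.
(d) [ɣ.r]: profile 3-6 — obeys.
(e) [ts.p]: profile 2-1 — violates.
(f) [s.m.l]: profile 3-4-5 — obeys.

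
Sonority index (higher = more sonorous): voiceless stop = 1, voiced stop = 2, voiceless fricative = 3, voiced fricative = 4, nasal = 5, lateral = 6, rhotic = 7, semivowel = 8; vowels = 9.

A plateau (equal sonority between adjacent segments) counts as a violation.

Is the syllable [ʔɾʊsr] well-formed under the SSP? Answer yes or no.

no

Onset: /ʔ/ is a voiceless stop (sonority 1), /ɾ/ is a rhotic (sonority 7); then the nucleus /ʊ/ (sonority 9).
Onset profile 1-7-9 — rises to the nucleus.
Coda: /s/ is a voiceless fricative (sonority 3), /r/ is a rhotic (sonority 7).
Coda profile 9-3-7 — does not strictly fall throughout.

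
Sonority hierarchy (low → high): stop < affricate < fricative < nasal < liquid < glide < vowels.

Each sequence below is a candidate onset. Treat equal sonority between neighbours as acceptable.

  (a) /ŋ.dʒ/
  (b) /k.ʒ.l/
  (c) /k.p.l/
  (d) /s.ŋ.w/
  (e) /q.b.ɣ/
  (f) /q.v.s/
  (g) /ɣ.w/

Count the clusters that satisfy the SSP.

6

(a) 4-2 → violates
(b) 1-3-5 → obeys
(c) 1-1-5 → obeys
(d) 3-4-6 → obeys
(e) 1-1-3 → obeys
(f) 1-3-3 → obeys
(g) 3-6 → obeys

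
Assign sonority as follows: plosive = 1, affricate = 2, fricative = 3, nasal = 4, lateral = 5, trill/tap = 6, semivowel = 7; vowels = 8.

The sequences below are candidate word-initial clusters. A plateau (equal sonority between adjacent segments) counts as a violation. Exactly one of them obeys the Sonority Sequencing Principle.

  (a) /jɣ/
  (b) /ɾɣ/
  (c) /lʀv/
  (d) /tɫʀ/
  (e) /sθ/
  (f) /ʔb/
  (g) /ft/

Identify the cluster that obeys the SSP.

d

(a) /jɣ/: profile 7-3 — violates.
(b) /ɾɣ/: profile 6-3 — violates.
(c) /lʀv/: profile 5-6-3 — violates.
(d) /tɫʀ/: profile 1-5-6 — obeys.
(e) /sθ/: profile 3-3 — violates.
(f) /ʔb/: profile 1-1 — violates.
(g) /ft/: profile 3-1 — violates.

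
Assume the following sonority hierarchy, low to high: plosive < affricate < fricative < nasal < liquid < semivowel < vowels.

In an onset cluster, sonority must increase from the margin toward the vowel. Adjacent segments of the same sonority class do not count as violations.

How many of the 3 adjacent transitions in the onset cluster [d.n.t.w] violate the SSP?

1

/d/ is a plosive (sonority 1).
/n/ is a nasal (sonority 4).
/t/ is a plosive (sonority 1).
/w/ is a semivowel (sonority 6).
/d/→/n/: 1→4 (rises) — ok.
/n/→/t/: 4→1 (does not rise) — violation.
/t/→/w/: 1→6 (rises) — ok.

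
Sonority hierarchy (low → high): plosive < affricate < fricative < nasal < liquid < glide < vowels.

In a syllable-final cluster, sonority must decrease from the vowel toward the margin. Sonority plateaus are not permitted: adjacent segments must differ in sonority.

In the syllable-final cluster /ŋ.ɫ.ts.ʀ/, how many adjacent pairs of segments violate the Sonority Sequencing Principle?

2

/ŋ/ is a nasal (sonority 4).
/ɫ/ is a liquid (sonority 5).
/ts/ is an affricate (sonority 2).
/ʀ/ is a liquid (sonority 5).
/ŋ/→/ɫ/: 4→5 (does not fall) — violation.
/ɫ/→/ts/: 5→2 (falls) — ok.
/ts/→/ʀ/: 2→5 (does not fall) — violation.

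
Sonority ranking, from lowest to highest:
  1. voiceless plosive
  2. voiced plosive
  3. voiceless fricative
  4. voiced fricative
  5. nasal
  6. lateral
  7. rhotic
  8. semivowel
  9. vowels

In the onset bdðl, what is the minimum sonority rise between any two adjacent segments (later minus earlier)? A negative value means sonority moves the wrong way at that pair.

0

/b/ is a voiced plosive (sonority 2).
/d/ is a voiced plosive (sonority 2).
/ð/ is a voiced fricative (sonority 4).
/l/ is a lateral (sonority 6).
/b/→/d/: change +0.
/d/→/ð/: change +2.
/ð/→/l/: change +2.
Minimum = 0.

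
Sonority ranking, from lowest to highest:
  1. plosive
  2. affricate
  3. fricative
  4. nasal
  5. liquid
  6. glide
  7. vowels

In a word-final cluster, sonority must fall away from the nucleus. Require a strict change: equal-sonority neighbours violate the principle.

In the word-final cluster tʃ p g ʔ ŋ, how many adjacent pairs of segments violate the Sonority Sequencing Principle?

/tʃ/: affricate = 2.
/p/: plosive = 1.
/g/: plosive = 1.
/ʔ/: plosive = 1.
/ŋ/: nasal = 4.
/tʃ/→/p/: 2→1 (falls) — ok.
/p/→/g/: 1→1 (plateau) — violation.
/g/→/ʔ/: 1→1 (plateau) — violation.
/ʔ/→/ŋ/: 1→4 (does not fall) — violation.

3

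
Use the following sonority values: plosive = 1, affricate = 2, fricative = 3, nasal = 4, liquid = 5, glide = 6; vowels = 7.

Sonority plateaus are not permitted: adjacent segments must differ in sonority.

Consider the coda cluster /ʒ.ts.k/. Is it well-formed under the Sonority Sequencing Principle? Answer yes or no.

/ʒ/ — fricative, sonority 3.
/ts/ — affricate, sonority 2.
/k/ — plosive, sonority 1.
The profile 3-2-1 strictly falls, so the coda cluster satisfies the SSP.

yes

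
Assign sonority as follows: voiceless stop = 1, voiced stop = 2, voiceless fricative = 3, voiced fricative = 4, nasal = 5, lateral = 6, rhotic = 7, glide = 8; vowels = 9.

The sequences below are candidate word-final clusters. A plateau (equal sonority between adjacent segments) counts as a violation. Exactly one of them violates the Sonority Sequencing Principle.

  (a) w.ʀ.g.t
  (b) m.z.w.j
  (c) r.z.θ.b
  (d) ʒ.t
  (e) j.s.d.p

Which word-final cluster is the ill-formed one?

b

(a) w.ʀ.g.t: profile 8-7-2-1 — obeys.
(b) m.z.w.j: profile 5-4-8-8 — violates.
(c) r.z.θ.b: profile 7-4-3-2 — obeys.
(d) ʒ.t: profile 4-1 — obeys.
(e) j.s.d.p: profile 8-3-2-1 — obeys.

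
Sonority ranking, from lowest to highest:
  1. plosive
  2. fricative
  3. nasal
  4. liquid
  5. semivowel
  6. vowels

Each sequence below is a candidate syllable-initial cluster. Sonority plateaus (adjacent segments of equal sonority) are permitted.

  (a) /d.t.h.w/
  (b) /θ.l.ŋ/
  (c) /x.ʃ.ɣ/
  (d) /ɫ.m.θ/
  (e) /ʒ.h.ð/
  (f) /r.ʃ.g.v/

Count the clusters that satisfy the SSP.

3

(a) 1-1-2-5 → obeys
(b) 2-4-3 → violates
(c) 2-2-2 → obeys
(d) 4-3-2 → violates
(e) 2-2-2 → obeys
(f) 4-2-1-2 → violates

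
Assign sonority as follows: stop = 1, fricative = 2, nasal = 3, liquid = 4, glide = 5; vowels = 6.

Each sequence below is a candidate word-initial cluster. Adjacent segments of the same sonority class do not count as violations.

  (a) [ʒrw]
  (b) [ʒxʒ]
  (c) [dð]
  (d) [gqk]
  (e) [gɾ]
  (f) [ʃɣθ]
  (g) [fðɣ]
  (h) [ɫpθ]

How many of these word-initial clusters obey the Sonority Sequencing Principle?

7

(a) 2-4-5 → obeys
(b) 2-2-2 → obeys
(c) 1-2 → obeys
(d) 1-1-1 → obeys
(e) 1-4 → obeys
(f) 2-2-2 → obeys
(g) 2-2-2 → obeys
(h) 4-1-2 → violates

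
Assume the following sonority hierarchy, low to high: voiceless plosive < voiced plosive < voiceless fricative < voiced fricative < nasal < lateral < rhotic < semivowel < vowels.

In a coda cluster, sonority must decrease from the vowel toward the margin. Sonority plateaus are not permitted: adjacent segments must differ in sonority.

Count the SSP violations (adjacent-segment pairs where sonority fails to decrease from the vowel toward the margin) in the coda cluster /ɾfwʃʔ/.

1

/ɾ/ — rhotic, sonority 7.
/f/ — voiceless fricative, sonority 3.
/w/ — semivowel, sonority 8.
/ʃ/ — voiceless fricative, sonority 3.
/ʔ/ — voiceless plosive, sonority 1.
/ɾ/→/f/: 7→3 (falls) — ok.
/f/→/w/: 3→8 (does not fall) — violation.
/w/→/ʃ/: 8→3 (falls) — ok.
/ʃ/→/ʔ/: 3→1 (falls) — ok.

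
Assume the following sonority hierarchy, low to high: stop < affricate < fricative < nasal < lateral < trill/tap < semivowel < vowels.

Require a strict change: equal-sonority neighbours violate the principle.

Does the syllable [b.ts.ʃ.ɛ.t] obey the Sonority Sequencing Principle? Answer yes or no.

Onset: /b/ is a stop (sonority 1), /ts/ is an affricate (sonority 2), /ʃ/ is a fricative (sonority 3); then the nucleus /ɛ/ (sonority 8).
Onset profile 1-2-3-8 — rises to the nucleus.
Coda: /t/ is a stop (sonority 1).
Coda profile 8-1 — falls from the nucleus.

yes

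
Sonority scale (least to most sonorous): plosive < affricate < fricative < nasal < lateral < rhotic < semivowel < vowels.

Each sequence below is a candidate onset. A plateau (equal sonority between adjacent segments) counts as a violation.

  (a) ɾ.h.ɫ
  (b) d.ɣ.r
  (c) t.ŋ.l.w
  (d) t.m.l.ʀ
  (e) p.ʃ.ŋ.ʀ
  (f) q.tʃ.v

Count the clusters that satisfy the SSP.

5

(a) 6-3-5 → violates
(b) 1-3-6 → obeys
(c) 1-4-5-7 → obeys
(d) 1-4-5-6 → obeys
(e) 1-3-4-6 → obeys
(f) 1-2-3 → obeys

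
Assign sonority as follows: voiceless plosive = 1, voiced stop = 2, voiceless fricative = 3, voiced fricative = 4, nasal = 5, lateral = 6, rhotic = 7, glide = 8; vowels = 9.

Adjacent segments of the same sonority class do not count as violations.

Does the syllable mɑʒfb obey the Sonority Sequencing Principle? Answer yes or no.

Onset: /m/ is a nasal (sonority 5); then the nucleus /ɑ/ (sonority 9).
Onset profile 5-9 — rises to the nucleus.
Coda: /ʒ/ is a voiced fricative (sonority 4), /f/ is a voiceless fricative (sonority 3), /b/ is a voiced stop (sonority 2).
Coda profile 9-4-3-2 — falls from the nucleus.

yes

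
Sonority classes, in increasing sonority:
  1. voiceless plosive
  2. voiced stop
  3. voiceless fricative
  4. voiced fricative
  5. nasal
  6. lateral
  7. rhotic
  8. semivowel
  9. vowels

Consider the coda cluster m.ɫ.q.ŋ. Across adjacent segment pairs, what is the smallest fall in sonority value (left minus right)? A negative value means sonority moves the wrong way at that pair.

/m/: nasal = 5.
/ɫ/: lateral = 6.
/q/: voiceless plosive = 1.
/ŋ/: nasal = 5.
/m/→/ɫ/: change -1.
/ɫ/→/q/: change +5.
/q/→/ŋ/: change -4.
Minimum = -4.

-4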